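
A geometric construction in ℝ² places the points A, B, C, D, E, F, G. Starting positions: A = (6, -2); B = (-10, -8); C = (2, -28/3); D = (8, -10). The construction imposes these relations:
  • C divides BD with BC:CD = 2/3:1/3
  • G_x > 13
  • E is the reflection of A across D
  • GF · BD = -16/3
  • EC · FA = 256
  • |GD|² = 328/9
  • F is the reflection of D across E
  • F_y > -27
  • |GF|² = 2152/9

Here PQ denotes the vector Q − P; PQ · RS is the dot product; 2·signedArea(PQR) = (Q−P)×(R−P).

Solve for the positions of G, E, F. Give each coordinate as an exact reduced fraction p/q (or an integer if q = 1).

E = (10, -18)
F = (12, -26)
G = (14, -32/3)

1. E_x = 10  [E is the reflection of A across D]
2. E_y = -18  [E is the reflection of A across D]
   → E = (10, -18)
3. F_x = 12  [F is the reflection of D across E]
4. F_y = -26  [F is the reflection of D across E]
   → F = (12, -26)
5. G_x = 14  [line -18·x + 2·y + 820/3 = 0 ∩ |GD|² = 328/9]
6. G_y = -32/3  [line -18·x + 2·y + 820/3 = 0 ∩ |GD|² = 328/9]
   → G = (14, -32/3)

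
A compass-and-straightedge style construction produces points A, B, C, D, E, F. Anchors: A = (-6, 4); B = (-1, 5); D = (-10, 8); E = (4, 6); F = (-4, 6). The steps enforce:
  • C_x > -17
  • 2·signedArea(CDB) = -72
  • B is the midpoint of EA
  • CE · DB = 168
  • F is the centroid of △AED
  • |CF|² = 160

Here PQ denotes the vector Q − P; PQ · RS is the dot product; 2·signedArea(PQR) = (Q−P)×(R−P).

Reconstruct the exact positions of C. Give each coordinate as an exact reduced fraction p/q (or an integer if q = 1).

1. C_x = -16  [CE · DB = 168 ∩ 2·signedArea(CDB) = -72]
2. C_y = 2  [CE · DB = 168 ∩ 2·signedArea(CDB) = -72]
   → C = (-16, 2)

C = (-16, 2)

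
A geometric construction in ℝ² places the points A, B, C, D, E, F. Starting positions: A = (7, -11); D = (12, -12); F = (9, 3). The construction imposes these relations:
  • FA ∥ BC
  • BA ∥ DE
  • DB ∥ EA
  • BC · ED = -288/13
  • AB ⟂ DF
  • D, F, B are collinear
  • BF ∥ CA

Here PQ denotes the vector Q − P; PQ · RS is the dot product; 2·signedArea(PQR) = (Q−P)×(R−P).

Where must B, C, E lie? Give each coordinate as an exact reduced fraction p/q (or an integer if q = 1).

1. B_x = 151/13  [D, F, B are collinear ∩ AB ⟂ DF]
2. B_y = -131/13  [D, F, B are collinear ∩ AB ⟂ DF]
   → B = (151/13, -131/13)
3. C_x = 125/13  [BF ∥ CA ∩ FA ∥ BC]
4. C_y = -313/13  [BF ∥ CA ∩ FA ∥ BC]
   → C = (125/13, -313/13)
5. E_x = 96/13  [DB ∥ EA ∩ BA ∥ DE]
6. E_y = -168/13  [DB ∥ EA ∩ BA ∥ DE]
   → E = (96/13, -168/13)

B = (151/13, -131/13)
C = (125/13, -313/13)
E = (96/13, -168/13)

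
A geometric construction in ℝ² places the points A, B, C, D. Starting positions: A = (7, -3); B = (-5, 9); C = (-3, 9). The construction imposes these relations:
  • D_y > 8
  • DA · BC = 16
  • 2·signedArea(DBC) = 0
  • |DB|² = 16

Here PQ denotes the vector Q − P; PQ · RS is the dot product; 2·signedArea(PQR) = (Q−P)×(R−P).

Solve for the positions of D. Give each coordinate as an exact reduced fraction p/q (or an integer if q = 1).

D = (-1, 9)

1. D_x = -1  [2·signedArea(DBC) = 0 ∩ DA · BC = 16]
2. D_y = 9  [2·signedArea(DBC) = 0 ∩ DA · BC = 16]
   → D = (-1, 9)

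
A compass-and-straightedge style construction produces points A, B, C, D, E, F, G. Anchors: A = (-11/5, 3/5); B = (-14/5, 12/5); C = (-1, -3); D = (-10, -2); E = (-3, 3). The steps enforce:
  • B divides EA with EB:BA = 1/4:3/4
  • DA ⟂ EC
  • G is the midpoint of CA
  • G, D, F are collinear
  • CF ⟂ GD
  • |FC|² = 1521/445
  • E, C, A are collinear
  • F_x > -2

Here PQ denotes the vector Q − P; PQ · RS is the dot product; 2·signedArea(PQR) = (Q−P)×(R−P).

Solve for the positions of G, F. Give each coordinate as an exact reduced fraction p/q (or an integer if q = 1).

1. G_x = -8/5  [G is the midpoint of CA]
2. G_y = -6/5  [G is the midpoint of CA]
   → G = (-8/5, -6/5)
3. F_x = -523/445  [G, D, F are collinear ∩ CF ⟂ GD]
4. F_y = -516/445  [G, D, F are collinear ∩ CF ⟂ GD]
   → F = (-523/445, -516/445)

F = (-523/445, -516/445)
G = (-8/5, -6/5)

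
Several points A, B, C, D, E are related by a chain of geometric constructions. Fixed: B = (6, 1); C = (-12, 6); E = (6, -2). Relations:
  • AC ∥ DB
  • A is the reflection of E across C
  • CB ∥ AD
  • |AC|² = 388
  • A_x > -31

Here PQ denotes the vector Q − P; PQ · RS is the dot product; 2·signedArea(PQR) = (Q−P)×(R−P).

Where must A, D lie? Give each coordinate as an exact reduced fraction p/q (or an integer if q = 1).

1. A_x = -30  [A is the reflection of E across C]
2. A_y = 14  [A is the reflection of E across C]
   → A = (-30, 14)
3. D_x = -12  [AC ∥ DB ∩ CB ∥ AD]
4. D_y = 9  [AC ∥ DB ∩ CB ∥ AD]
   → D = (-12, 9)

A = (-30, 14)
D = (-12, 9)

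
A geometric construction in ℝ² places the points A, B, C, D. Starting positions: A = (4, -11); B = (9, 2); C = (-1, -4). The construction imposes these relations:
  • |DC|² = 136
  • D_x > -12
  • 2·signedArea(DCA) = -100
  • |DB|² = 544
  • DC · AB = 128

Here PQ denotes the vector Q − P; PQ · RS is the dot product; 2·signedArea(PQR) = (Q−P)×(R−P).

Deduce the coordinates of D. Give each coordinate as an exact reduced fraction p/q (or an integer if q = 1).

1. D_x = -11  [DC · AB = 128 ∩ 2·signedArea(DCA) = -100]
2. D_y = -10  [DC · AB = 128 ∩ 2·signedArea(DCA) = -100]
   → D = (-11, -10)

D = (-11, -10)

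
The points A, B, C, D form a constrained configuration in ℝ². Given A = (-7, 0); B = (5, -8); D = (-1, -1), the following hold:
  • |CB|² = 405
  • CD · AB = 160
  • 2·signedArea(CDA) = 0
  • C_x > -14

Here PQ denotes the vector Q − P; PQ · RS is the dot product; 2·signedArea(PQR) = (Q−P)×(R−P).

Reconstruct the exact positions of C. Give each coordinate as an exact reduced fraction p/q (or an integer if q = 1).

C = (-13, 1)

1. C_x = -13  [2·signedArea(CDA) = 0 ∩ CD · AB = 160]
2. C_y = 1  [2·signedArea(CDA) = 0 ∩ CD · AB = 160]
   → C = (-13, 1)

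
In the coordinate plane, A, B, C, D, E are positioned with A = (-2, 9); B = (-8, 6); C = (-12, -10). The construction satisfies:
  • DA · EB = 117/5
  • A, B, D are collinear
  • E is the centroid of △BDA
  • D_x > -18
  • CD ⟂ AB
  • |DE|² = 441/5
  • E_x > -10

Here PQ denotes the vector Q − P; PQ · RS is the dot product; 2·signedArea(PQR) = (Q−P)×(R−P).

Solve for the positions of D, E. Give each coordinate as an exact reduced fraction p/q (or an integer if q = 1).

D = (-88/5, 6/5)
E = (-46/5, 27/5)

1. D_x = -88/5  [A, B, D are collinear ∩ CD ⟂ AB]
2. D_y = 6/5  [A, B, D are collinear ∩ CD ⟂ AB]
   → D = (-88/5, 6/5)
3. E_x = -46/5  [E is the centroid of △BDA]
4. E_y = 27/5  [E is the centroid of △BDA]
   → E = (-46/5, 27/5)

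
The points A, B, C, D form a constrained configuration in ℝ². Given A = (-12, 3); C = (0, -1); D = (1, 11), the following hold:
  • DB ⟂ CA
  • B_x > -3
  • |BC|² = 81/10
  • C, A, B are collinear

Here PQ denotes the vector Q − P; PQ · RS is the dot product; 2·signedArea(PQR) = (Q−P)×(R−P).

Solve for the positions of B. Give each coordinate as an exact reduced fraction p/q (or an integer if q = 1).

B = (-27/10, -1/10)

1. B_x = -27/10  [C, A, B are collinear ∩ DB ⟂ CA]
2. B_y = -1/10  [C, A, B are collinear ∩ DB ⟂ CA]
   → B = (-27/10, -1/10)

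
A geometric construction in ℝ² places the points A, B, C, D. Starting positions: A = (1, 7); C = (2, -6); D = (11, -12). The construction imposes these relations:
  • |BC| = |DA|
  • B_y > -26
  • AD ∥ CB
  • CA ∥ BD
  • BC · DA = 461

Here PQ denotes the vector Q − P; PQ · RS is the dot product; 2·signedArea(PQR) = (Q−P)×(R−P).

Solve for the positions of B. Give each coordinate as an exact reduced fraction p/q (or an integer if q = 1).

1. B_x = 12  [CA ∥ BD ∩ AD ∥ CB]
2. B_y = -25  [CA ∥ BD ∩ AD ∥ CB]
   → B = (12, -25)

B = (12, -25)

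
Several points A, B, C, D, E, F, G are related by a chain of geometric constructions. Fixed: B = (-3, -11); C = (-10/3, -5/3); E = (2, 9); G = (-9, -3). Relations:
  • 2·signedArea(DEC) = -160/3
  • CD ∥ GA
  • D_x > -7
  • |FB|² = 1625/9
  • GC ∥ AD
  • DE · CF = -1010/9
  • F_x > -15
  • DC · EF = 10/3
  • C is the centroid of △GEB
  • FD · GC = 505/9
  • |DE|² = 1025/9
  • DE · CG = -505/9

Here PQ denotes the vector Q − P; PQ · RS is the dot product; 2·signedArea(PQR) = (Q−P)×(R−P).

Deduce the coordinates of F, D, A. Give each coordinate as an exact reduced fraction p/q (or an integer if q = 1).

1. D_x = -19/3  [DE · CG = -505/9 ∩ 2·signedArea(DEC) = -160/3]
2. D_y = 7/3  [DE · CG = -505/9 ∩ 2·signedArea(DEC) = -160/3]
   → D = (-19/3, 7/3)
3. A_x = -12  [GC ∥ AD ∩ CD ∥ GA]
4. A_y = 1  [GC ∥ AD ∩ CD ∥ GA]
   → A = (-12, 1)
5. F_x = -44/3  [FD · GC = 505/9 ∩ DE · CF = -1010/9]
6. F_y = -13/3  [FD · GC = 505/9 ∩ DE · CF = -1010/9]
   → F = (-44/3, -13/3)

A = (-12, 1)
D = (-19/3, 7/3)
F = (-44/3, -13/3)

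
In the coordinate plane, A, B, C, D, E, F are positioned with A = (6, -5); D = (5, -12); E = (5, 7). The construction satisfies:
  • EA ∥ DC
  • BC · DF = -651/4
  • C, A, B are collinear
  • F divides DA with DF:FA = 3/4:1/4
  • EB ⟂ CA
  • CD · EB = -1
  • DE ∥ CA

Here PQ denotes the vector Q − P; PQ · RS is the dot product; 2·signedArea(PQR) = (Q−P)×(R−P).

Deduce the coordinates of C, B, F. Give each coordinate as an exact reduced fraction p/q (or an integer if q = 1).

1. C_x = 6  [DE ∥ CA ∩ EA ∥ DC]
2. C_y = -24  [DE ∥ CA ∩ EA ∥ DC]
   → C = (6, -24)
3. B_x = 6  [C, A, B are collinear ∩ EB ⟂ CA]
4. B_y = 7  [C, A, B are collinear ∩ EB ⟂ CA]
   → B = (6, 7)
5. F_x = 23/4  [F divides DA with DF:FA = 3/4:1/4]
6. F_y = -27/4  [F divides DA with DF:FA = 3/4:1/4]
   → F = (23/4, -27/4)

B = (6, 7)
C = (6, -24)
F = (23/4, -27/4)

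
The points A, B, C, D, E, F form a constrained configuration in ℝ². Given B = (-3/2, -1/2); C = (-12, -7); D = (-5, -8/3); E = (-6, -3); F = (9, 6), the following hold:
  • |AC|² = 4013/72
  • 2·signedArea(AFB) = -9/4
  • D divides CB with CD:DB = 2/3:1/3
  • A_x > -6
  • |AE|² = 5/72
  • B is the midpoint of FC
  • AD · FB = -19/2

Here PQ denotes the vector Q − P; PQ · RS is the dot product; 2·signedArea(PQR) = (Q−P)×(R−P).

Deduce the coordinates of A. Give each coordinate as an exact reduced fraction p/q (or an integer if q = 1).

1. A_x = -23/4  [AD · FB = -19/2 ∩ 2·signedArea(AFB) = -9/4]
2. A_y = -35/12  [AD · FB = -19/2 ∩ 2·signedArea(AFB) = -9/4]
   → A = (-23/4, -35/12)

A = (-23/4, -35/12)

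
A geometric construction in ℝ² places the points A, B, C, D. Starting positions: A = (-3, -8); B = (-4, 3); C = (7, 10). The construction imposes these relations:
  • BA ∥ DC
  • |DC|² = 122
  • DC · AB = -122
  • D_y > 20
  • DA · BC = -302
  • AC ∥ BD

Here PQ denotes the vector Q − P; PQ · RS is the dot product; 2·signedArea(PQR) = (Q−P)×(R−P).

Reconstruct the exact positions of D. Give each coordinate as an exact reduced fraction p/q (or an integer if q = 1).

D = (6, 21)

1. D_x = 6  [BA ∥ DC ∩ AC ∥ BD]
2. D_y = 21  [BA ∥ DC ∩ AC ∥ BD]
   → D = (6, 21)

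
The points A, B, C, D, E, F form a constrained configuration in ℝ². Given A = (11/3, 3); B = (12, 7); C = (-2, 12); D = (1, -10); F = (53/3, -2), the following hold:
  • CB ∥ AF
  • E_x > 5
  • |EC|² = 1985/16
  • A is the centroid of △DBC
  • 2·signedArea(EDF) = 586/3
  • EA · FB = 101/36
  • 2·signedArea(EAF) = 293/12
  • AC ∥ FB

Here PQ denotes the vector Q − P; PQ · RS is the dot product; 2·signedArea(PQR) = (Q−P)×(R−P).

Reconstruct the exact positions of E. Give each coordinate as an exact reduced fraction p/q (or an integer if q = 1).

E = (23/4, 4)

1. E_x = 23/4  [2·signedArea(EAF) = 293/12 ∩ 2·signedArea(EDF) = 586/3]
2. E_y = 4  [2·signedArea(EAF) = 293/12 ∩ 2·signedArea(EDF) = 586/3]
   → E = (23/4, 4)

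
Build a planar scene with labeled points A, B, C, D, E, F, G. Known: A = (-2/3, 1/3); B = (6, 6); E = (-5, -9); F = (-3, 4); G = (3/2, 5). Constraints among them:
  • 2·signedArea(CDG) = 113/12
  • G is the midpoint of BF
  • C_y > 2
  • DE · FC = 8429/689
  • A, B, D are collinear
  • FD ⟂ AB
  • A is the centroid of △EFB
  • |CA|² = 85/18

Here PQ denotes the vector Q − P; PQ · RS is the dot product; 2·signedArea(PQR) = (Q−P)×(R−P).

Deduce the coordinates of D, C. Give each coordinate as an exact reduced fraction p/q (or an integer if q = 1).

C = (-11/6, 13/6)
D = (-146/689, 496/689)

1. D_x = -146/689  [A, B, D are collinear ∩ FD ⟂ AB]
2. D_y = 496/689  [A, B, D are collinear ∩ FD ⟂ AB]
   → D = (-146/689, 496/689)
3. C_x = -11/6  [2·signedArea(CDG) = 113/12 ∩ DE · FC = 8429/689]
4. C_y = 13/6  [2·signedArea(CDG) = 113/12 ∩ DE · FC = 8429/689]
   → C = (-11/6, 13/6)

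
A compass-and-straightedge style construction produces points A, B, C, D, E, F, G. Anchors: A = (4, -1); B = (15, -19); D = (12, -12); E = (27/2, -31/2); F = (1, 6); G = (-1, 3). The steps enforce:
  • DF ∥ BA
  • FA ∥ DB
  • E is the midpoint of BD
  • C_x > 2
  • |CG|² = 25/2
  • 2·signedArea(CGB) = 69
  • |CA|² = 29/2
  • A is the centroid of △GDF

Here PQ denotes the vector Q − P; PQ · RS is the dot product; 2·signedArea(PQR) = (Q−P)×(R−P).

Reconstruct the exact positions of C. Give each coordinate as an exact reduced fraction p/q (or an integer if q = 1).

1. C_x = 5/2  [line 22·x + 16·y + -95 = 0 ∩ |CG|² = 25/2]
2. C_y = 5/2  [line 22·x + 16·y + -95 = 0 ∩ |CG|² = 25/2]
   → C = (5/2, 5/2)

C = (5/2, 5/2)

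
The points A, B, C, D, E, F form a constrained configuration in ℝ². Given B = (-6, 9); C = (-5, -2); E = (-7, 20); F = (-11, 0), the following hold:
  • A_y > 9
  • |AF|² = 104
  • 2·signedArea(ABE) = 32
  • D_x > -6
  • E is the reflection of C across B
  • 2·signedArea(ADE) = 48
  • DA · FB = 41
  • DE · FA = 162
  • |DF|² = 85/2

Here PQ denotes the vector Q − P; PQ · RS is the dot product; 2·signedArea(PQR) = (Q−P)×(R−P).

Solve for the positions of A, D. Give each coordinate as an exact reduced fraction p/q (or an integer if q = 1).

A = (-9, 10)
D = (-11/2, 7/2)

1. A_x = -9  [line -11·x + -1·y + -89 = 0 ∩ |AF|² = 104]
2. A_y = 10  [line -11·x + -1·y + -89 = 0 ∩ |AF|² = 104]
   → A = (-9, 10)
3. D_x = -11/2  [2·signedArea(ADE) = 48 ∩ DE · FA = 162]
4. D_y = 7/2  [2·signedArea(ADE) = 48 ∩ DE · FA = 162]
   → D = (-11/2, 7/2)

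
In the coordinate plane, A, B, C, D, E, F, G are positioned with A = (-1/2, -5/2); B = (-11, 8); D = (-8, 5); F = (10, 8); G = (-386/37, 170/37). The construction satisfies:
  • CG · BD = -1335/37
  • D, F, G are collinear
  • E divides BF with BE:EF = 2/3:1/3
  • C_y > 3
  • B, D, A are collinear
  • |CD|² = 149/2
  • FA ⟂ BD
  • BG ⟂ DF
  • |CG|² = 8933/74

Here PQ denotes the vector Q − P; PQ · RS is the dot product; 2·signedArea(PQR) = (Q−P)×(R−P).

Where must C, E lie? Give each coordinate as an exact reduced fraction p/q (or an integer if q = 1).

C = (1/2, 7/2)
E = (3, 8)

1. C_x = 1/2  [line -3·x + 3·y + -9 = 0 ∩ |CG|² = 8933/74]
2. C_y = 7/2  [line -3·x + 3·y + -9 = 0 ∩ |CG|² = 8933/74]
   → C = (1/2, 7/2)
3. E_x = 3  [E divides BF with BE:EF = 2/3:1/3]
4. E_y = 8  [E divides BF with BE:EF = 2/3:1/3]
   → E = (3, 8)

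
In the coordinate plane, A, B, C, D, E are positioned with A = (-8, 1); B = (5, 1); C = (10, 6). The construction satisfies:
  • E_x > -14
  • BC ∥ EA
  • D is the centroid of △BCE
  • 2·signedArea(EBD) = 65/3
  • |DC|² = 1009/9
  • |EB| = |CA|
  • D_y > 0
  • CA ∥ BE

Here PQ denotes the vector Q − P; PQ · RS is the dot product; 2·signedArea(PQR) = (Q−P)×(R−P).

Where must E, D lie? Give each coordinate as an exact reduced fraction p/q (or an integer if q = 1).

1. E_x = -13  [BC ∥ EA ∩ CA ∥ BE]
2. E_y = -4  [BC ∥ EA ∩ CA ∥ BE]
   → E = (-13, -4)
3. D_x = 2/3  [D is the centroid of △BCE]
4. D_y = 1  [D is the centroid of △BCE]
   → D = (2/3, 1)

D = (2/3, 1)
E = (-13, -4)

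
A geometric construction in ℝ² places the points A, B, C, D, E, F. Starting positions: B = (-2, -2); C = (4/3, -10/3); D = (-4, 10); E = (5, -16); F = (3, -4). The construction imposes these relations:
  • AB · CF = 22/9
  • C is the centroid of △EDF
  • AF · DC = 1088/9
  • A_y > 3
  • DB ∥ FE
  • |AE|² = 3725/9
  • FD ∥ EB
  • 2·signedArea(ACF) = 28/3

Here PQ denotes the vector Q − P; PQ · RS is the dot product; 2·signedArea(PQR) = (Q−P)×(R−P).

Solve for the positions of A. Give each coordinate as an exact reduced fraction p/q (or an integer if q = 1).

1. A_x = -4/3  [AF · DC = 1088/9 ∩ AB · CF = 22/9]
2. A_y = 10/3  [AF · DC = 1088/9 ∩ AB · CF = 22/9]
   → A = (-4/3, 10/3)

A = (-4/3, 10/3)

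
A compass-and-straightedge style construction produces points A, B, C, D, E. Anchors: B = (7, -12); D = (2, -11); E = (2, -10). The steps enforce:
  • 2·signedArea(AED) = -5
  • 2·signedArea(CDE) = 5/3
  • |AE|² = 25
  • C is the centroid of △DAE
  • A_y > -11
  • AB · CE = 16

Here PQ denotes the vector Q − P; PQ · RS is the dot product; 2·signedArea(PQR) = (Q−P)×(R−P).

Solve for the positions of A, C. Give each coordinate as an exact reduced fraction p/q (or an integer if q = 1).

A = (-3, -10)
C = (1/3, -31/3)

1. A_x = -3  [2·signedArea(AED) = -5]
2. A_y = -10  [|AE|² = 25]
   → A = (-3, -10)
3. C_x = 1/3  [C is the centroid of △DAE]
4. C_y = -31/3  [C is the centroid of △DAE]
   → C = (1/3, -31/3)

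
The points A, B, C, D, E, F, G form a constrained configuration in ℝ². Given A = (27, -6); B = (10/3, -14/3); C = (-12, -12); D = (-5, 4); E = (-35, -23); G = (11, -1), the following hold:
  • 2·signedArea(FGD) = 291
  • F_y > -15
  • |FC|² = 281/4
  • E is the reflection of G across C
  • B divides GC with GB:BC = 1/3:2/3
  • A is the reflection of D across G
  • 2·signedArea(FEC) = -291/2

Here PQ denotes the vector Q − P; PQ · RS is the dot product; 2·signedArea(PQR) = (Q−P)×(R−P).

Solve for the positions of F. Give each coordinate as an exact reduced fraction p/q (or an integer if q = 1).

F = (-4, -29/2)

1. F_x = -4  [2·signedArea(FEC) = -291/2 ∩ 2·signedArea(FGD) = 291]
2. F_y = -29/2  [2·signedArea(FEC) = -291/2 ∩ 2·signedArea(FGD) = 291]
   → F = (-4, -29/2)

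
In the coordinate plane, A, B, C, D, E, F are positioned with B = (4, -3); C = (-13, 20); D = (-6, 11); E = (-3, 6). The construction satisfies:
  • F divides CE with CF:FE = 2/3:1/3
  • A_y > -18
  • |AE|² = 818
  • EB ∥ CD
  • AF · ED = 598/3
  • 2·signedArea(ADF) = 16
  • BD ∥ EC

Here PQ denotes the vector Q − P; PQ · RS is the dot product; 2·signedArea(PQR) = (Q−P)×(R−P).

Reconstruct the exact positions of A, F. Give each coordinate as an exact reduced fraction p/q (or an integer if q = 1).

A = (14, -17)
F = (-19/3, 32/3)

1. F_x = -19/3  [F divides CE with CF:FE = 2/3:1/3]
2. F_y = 32/3  [F divides CE with CF:FE = 2/3:1/3]
   → F = (-19/3, 32/3)
3. A_x = 14  [2·signedArea(ADF) = 16 ∩ AF · ED = 598/3]
4. A_y = -17  [2·signedArea(ADF) = 16 ∩ AF · ED = 598/3]
   → A = (14, -17)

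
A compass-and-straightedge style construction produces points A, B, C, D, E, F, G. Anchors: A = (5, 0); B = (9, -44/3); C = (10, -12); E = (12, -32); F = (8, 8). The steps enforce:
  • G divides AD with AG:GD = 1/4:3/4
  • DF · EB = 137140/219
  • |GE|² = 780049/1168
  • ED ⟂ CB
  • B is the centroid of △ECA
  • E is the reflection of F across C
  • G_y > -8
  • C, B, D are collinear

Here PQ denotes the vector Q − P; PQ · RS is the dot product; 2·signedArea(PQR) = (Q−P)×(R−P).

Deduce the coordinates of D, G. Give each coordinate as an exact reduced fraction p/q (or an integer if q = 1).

D = (268/73, -2108/73)
G = (1363/292, -527/73)

1. D_x = 268/73  [C, B, D are collinear ∩ ED ⟂ CB]
2. D_y = -2108/73  [C, B, D are collinear ∩ ED ⟂ CB]
   → D = (268/73, -2108/73)
3. G_x = 1363/292  [G divides AD with AG:GD = 1/4:3/4]
4. G_y = -527/73  [G divides AD with AG:GD = 1/4:3/4]
   → G = (1363/292, -527/73)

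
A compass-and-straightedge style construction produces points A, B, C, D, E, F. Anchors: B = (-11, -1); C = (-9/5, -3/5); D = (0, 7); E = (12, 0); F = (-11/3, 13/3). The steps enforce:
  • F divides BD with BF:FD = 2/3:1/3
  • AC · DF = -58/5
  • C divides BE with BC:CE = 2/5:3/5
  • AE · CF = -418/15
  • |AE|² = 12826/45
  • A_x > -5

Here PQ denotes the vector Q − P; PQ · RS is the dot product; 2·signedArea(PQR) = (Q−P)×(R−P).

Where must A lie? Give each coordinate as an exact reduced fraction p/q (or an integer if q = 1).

A = (-73/15, -11/15)

1. A_x = -73/15  [AC · DF = -58/5 ∩ AE · CF = -418/15]
2. A_y = -11/15  [AC · DF = -58/5 ∩ AE · CF = -418/15]
   → A = (-73/15, -11/15)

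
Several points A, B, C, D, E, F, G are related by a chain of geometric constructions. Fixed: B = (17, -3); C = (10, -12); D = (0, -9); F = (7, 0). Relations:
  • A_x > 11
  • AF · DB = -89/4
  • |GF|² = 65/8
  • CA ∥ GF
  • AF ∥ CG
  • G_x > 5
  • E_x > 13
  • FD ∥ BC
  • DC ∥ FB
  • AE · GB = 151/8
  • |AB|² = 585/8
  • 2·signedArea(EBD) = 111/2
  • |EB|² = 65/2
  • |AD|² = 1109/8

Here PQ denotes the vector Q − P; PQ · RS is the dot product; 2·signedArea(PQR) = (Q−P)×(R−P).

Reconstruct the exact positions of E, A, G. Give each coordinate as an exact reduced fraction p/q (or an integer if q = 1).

1. A_x = 47/4  [line -17·x + -6·y + 565/4 = 0 ∩ |AB|² = 585/8]
2. A_y = -39/4  [line -17·x + -6·y + 565/4 = 0 ∩ |AB|² = 585/8]
   → A = (47/4, -39/4)
3. G_x = 21/4  [CA ∥ GF ∩ AF ∥ CG]
4. G_y = -9/4  [CA ∥ GF ∩ AF ∥ CG]
   → G = (21/4, -9/4)
5. E_x = 27/2  [2·signedArea(EBD) = 111/2 ∩ AE · GB = 151/8]
6. E_y = -15/2  [2·signedArea(EBD) = 111/2 ∩ AE · GB = 151/8]
   → E = (27/2, -15/2)

A = (47/4, -39/4)
E = (27/2, -15/2)
G = (21/4, -9/4)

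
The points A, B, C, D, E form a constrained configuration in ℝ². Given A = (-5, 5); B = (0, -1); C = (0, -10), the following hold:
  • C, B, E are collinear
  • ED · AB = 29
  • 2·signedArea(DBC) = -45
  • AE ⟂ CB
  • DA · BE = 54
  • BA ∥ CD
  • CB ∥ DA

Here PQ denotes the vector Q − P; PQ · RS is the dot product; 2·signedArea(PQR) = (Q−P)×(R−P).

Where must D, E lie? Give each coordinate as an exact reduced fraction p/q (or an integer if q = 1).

1. D_x = -5  [CB ∥ DA ∩ BA ∥ CD]
2. D_y = -4  [CB ∥ DA ∩ BA ∥ CD]
   → D = (-5, -4)
3. E_x = 0  [C, B, E are collinear ∩ AE ⟂ CB]
4. E_y = 5  [C, B, E are collinear ∩ AE ⟂ CB]
   → E = (0, 5)

D = (-5, -4)
E = (0, 5)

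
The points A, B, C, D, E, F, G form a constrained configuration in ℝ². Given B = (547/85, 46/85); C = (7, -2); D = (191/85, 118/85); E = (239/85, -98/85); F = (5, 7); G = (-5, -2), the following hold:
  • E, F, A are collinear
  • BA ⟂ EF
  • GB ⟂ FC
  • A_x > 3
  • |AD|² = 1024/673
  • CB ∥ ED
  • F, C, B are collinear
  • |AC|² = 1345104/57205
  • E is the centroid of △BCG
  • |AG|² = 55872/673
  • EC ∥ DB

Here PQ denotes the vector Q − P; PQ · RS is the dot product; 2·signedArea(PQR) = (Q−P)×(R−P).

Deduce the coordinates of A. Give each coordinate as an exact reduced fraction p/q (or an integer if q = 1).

1. A_x = 199039/57205  [E, F, A are collinear ∩ BA ⟂ EF]
2. A_y = 76342/57205  [E, F, A are collinear ∩ BA ⟂ EF]
   → A = (199039/57205, 76342/57205)

A = (199039/57205, 76342/57205)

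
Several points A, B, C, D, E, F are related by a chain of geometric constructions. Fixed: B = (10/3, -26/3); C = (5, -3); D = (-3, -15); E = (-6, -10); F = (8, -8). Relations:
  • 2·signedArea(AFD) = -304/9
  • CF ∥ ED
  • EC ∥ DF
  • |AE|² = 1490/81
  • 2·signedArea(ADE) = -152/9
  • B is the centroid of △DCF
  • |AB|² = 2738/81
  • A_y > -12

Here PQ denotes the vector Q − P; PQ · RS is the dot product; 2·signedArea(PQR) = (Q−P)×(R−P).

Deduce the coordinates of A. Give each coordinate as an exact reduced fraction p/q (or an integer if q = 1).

1. A_x = -17/9  [2·signedArea(ADE) = -152/9 ∩ 2·signedArea(AFD) = -304/9]
2. A_y = -101/9  [2·signedArea(ADE) = -152/9 ∩ 2·signedArea(AFD) = -304/9]
   → A = (-17/9, -101/9)

A = (-17/9, -101/9)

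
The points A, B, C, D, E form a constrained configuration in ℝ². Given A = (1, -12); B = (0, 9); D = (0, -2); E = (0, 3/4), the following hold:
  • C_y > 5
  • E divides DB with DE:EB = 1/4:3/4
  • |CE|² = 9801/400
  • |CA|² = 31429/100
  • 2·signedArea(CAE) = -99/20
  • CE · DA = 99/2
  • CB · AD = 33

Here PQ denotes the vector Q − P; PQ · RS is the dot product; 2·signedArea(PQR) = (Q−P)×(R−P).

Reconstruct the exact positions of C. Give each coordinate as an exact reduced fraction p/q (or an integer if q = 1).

C = (0, 57/10)

1. C_x = 0  [CB · AD = 33 ∩ 2·signedArea(CAE) = -99/20]
2. C_y = 57/10  [CB · AD = 33 ∩ 2·signedArea(CAE) = -99/20]
   → C = (0, 57/10)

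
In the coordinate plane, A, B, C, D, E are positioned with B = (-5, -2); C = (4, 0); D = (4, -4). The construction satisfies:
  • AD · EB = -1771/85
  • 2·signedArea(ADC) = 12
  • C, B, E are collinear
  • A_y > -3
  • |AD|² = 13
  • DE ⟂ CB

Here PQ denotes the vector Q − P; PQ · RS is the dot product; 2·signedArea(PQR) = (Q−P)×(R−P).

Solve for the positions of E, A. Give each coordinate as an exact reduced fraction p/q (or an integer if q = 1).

A = (1, -2)
E = (268/85, -16/85)

1. E_x = 268/85  [C, B, E are collinear ∩ DE ⟂ CB]
2. E_y = -16/85  [C, B, E are collinear ∩ DE ⟂ CB]
   → E = (268/85, -16/85)
3. A_x = 1  [AD · EB = -1771/85 ∩ 2·signedArea(ADC) = 12]
4. A_y = -2  [AD · EB = -1771/85 ∩ 2·signedArea(ADC) = 12]
   → A = (1, -2)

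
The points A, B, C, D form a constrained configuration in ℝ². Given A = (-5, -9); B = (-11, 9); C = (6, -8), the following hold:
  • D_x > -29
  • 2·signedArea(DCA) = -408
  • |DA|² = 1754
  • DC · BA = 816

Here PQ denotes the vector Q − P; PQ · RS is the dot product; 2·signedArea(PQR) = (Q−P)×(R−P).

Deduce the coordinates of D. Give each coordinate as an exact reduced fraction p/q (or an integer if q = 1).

D = (-28, 26)

1. D_x = -28  [2·signedArea(DCA) = -408 ∩ DC · BA = 816]
2. D_y = 26  [2·signedArea(DCA) = -408 ∩ DC · BA = 816]
   → D = (-28, 26)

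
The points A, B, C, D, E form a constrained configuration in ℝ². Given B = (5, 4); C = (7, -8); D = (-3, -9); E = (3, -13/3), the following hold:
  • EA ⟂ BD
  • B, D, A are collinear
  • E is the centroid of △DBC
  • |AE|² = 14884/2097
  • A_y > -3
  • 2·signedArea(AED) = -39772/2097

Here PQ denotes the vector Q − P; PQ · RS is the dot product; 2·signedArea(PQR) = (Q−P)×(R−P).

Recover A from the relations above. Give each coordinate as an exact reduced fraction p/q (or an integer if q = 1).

A = (511/699, -2053/699)

1. A_x = 511/699  [B, D, A are collinear ∩ EA ⟂ BD]
2. A_y = -2053/699  [B, D, A are collinear ∩ EA ⟂ BD]
   → A = (511/699, -2053/699)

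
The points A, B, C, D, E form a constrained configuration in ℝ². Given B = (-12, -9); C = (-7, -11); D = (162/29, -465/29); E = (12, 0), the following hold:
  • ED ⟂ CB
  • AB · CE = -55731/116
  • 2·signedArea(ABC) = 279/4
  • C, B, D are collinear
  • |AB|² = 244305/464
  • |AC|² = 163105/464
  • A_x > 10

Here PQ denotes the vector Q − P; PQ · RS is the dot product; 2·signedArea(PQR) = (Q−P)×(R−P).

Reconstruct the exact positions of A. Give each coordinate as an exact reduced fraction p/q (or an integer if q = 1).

A = (603/58, -465/116)

1. A_x = 603/58  [AB · CE = -55731/116 ∩ 2·signedArea(ABC) = 279/4]
2. A_y = -465/116  [AB · CE = -55731/116 ∩ 2·signedArea(ABC) = 279/4]
   → A = (603/58, -465/116)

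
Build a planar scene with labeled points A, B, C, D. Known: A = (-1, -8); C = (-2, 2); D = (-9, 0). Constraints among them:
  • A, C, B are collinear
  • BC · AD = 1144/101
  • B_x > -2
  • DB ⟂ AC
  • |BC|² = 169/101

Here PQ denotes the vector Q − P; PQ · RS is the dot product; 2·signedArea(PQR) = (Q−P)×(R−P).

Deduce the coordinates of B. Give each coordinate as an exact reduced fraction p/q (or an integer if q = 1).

B = (-189/101, 72/101)

1. B_x = -189/101  [A, C, B are collinear ∩ DB ⟂ AC]
2. B_y = 72/101  [A, C, B are collinear ∩ DB ⟂ AC]
   → B = (-189/101, 72/101)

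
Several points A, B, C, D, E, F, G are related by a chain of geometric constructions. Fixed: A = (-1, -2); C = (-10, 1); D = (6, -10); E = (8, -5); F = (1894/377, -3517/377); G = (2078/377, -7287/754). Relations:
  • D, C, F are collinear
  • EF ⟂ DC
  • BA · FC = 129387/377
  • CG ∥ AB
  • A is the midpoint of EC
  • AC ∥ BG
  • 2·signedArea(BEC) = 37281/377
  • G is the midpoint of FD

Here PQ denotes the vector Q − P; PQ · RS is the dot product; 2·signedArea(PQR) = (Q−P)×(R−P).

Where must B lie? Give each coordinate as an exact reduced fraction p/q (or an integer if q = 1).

B = (5471/377, -9549/754)

1. B_x = 5471/377  [AC ∥ BG ∩ CG ∥ AB]
2. B_y = -9549/754  [AC ∥ BG ∩ CG ∥ AB]
   → B = (5471/377, -9549/754)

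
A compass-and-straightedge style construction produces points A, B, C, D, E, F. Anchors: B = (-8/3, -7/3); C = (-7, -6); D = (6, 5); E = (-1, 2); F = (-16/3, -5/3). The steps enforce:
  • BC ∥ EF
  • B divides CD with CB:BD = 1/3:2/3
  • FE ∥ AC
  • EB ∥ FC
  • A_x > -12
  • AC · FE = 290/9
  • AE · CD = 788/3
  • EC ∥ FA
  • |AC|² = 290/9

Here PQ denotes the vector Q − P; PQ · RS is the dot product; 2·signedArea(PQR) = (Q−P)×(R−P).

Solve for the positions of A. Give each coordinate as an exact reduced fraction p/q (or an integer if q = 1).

A = (-34/3, -29/3)

1. A_x = -34/3  [FE ∥ AC ∩ EC ∥ FA]
2. A_y = -29/3  [FE ∥ AC ∩ EC ∥ FA]
   → A = (-34/3, -29/3)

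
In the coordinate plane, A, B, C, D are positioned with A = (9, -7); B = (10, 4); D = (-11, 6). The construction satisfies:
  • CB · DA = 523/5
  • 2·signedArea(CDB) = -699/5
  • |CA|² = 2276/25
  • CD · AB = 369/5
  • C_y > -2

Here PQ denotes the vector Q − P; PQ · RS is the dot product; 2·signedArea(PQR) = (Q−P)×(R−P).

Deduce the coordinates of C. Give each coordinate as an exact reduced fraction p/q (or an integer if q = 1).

1. C_x = 1  [2·signedArea(CDB) = -699/5 ∩ CB · DA = 523/5]
2. C_y = -9/5  [2·signedArea(CDB) = -699/5 ∩ CB · DA = 523/5]
   → C = (1, -9/5)

C = (1, -9/5)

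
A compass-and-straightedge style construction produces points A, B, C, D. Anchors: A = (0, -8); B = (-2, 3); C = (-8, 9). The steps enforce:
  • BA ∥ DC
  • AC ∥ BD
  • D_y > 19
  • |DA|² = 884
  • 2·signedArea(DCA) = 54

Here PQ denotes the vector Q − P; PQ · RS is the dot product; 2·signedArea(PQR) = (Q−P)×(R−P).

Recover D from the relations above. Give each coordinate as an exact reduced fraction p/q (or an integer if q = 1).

1. D_x = -10  [BA ∥ DC ∩ AC ∥ BD]
2. D_y = 20  [BA ∥ DC ∩ AC ∥ BD]
   → D = (-10, 20)

D = (-10, 20)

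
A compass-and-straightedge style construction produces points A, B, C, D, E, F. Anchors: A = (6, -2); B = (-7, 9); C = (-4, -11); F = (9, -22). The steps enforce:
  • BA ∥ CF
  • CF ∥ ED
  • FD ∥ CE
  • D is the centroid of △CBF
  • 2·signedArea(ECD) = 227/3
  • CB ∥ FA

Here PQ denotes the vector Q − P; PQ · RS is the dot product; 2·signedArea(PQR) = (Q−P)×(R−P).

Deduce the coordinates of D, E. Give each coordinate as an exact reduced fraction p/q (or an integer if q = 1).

D = (-2/3, -8)
E = (-41/3, 3)

1. D_x = -2/3  [D is the centroid of △CBF]
2. D_y = -8  [D is the centroid of △CBF]
   → D = (-2/3, -8)
3. E_x = -41/3  [CF ∥ ED ∩ FD ∥ CE]
4. E_y = 3  [CF ∥ ED ∩ FD ∥ CE]
   → E = (-41/3, 3)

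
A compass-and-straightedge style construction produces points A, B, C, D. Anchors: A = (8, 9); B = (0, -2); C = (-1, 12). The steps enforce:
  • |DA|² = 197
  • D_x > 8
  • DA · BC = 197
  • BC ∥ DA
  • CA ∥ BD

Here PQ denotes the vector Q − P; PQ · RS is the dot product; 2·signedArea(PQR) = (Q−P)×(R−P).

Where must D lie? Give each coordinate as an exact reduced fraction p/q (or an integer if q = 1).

D = (9, -5)

1. D_x = 9  [BC ∥ DA ∩ CA ∥ BD]
2. D_y = -5  [BC ∥ DA ∩ CA ∥ BD]
   → D = (9, -5)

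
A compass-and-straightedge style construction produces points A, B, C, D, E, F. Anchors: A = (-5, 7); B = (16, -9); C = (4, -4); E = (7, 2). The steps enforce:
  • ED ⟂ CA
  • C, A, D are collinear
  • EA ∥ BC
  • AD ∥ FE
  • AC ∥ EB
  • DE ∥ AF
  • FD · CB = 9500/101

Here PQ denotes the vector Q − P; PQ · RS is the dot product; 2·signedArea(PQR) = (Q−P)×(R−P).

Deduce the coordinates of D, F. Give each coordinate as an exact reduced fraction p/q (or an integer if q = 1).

1. D_x = 457/202  [C, A, D are collinear ∩ ED ⟂ CA]
2. D_y = -379/202  [C, A, D are collinear ∩ ED ⟂ CA]
   → D = (457/202, -379/202)
3. F_x = -53/202  [AD ∥ FE ∩ DE ∥ AF]
4. F_y = 2197/202  [AD ∥ FE ∩ DE ∥ AF]
   → F = (-53/202, 2197/202)

D = (457/202, -379/202)
F = (-53/202, 2197/202)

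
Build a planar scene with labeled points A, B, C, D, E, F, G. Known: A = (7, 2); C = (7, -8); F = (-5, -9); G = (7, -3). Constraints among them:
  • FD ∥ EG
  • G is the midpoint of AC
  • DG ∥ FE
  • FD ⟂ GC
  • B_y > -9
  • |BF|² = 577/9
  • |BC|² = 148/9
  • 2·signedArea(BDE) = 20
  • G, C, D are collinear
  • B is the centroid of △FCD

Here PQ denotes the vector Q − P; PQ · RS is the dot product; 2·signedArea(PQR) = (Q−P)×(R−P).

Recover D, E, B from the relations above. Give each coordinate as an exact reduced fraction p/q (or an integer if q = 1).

1. D_x = 7  [G, C, D are collinear ∩ FD ⟂ GC]
2. D_y = -9  [G, C, D are collinear ∩ FD ⟂ GC]
   → D = (7, -9)
3. E_x = -5  [FD ∥ EG ∩ DG ∥ FE]
4. E_y = -3  [FD ∥ EG ∩ DG ∥ FE]
   → E = (-5, -3)
5. B_x = 3  [B is the centroid of △FCD]
6. B_y = -26/3  [B is the centroid of △FCD]
   → B = (3, -26/3)

B = (3, -26/3)
D = (7, -9)
E = (-5, -3)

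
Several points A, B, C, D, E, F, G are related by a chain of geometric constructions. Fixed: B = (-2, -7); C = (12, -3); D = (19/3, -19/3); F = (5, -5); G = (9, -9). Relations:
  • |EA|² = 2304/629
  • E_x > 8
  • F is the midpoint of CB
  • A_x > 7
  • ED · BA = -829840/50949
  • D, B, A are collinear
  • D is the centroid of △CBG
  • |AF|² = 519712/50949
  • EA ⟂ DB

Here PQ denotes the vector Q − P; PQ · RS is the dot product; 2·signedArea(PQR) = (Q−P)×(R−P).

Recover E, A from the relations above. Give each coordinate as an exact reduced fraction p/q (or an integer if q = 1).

A = (45053/5661, -35117/5661)
E = (73/9, -73/9)

1. A_x = 45053/5661  [line 2/3·x + -25/3·y + -57 = 0 ∩ |AF|² = 519712/50949]
2. A_y = -35117/5661  [line 2/3·x + -25/3·y + -57 = 0 ∩ |AF|² = 519712/50949]
   → A = (45053/5661, -35117/5661)
3. E_x = 73/9  [line -56375/5661·x + -4510/5661·y + 3786145/50949 = 0 ∩ |EA|² = 2304/629]
4. E_y = -73/9  [line -56375/5661·x + -4510/5661·y + 3786145/50949 = 0 ∩ |EA|² = 2304/629]
   → E = (73/9, -73/9)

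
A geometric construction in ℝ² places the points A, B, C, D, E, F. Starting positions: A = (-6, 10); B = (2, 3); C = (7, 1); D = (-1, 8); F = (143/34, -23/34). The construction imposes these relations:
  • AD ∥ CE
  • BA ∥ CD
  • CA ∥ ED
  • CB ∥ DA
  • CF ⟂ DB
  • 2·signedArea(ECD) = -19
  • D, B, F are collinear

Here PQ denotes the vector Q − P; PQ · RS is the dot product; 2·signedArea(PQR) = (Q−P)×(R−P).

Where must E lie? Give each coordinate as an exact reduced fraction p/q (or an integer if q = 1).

E = (12, -1)

1. E_x = 12  [CA ∥ ED ∩ AD ∥ CE]
2. E_y = -1  [CA ∥ ED ∩ AD ∥ CE]
   → E = (12, -1)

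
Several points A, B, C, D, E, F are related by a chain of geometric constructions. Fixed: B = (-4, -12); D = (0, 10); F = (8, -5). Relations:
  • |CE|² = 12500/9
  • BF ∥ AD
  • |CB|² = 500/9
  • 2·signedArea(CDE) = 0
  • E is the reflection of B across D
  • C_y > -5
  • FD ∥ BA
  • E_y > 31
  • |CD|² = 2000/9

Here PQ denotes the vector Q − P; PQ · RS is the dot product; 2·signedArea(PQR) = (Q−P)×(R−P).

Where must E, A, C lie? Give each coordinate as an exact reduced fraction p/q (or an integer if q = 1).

1. E_x = 4  [E is the reflection of B across D]
2. E_y = 32  [E is the reflection of B across D]
   → E = (4, 32)
3. A_x = -12  [BF ∥ AD ∩ FD ∥ BA]
4. A_y = 3  [BF ∥ AD ∩ FD ∥ BA]
   → A = (-12, 3)
5. C_x = -8/3  [line -22·x + 4·y + -40 = 0 ∩ |CB|² = 500/9]
6. C_y = -14/3  [line -22·x + 4·y + -40 = 0 ∩ |CB|² = 500/9]
   → C = (-8/3, -14/3)

A = (-12, 3)
C = (-8/3, -14/3)
E = (4, 32)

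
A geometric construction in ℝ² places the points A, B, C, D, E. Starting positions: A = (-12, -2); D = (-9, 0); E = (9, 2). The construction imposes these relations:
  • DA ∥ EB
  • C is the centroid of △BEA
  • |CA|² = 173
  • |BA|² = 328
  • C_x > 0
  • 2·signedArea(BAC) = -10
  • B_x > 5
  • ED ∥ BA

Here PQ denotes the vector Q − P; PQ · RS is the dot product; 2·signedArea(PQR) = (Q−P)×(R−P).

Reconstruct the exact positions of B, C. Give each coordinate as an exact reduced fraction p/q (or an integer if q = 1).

1. B_x = 6  [ED ∥ BA ∩ DA ∥ EB]
2. B_y = 0  [ED ∥ BA ∩ DA ∥ EB]
   → B = (6, 0)
3. C_x = 1  [C is the centroid of △BEA]
4. C_y = 0  [C is the centroid of △BEA]
   → C = (1, 0)

B = (6, 0)
C = (1, 0)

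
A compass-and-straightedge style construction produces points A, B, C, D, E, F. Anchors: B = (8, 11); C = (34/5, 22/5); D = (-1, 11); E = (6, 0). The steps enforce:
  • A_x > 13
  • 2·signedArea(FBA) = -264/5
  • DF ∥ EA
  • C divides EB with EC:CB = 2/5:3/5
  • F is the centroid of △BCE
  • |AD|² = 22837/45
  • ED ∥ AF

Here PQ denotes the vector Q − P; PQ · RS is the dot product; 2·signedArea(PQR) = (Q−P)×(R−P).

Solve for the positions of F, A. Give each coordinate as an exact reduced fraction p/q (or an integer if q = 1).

A = (209/15, -88/15)
F = (104/15, 77/15)

1. F_x = 104/15  [F is the centroid of △BCE]
2. F_y = 77/15  [F is the centroid of △BCE]
   → F = (104/15, 77/15)
3. A_x = 209/15  [ED ∥ AF ∩ DF ∥ EA]
4. A_y = -88/15  [ED ∥ AF ∩ DF ∥ EA]
   → A = (209/15, -88/15)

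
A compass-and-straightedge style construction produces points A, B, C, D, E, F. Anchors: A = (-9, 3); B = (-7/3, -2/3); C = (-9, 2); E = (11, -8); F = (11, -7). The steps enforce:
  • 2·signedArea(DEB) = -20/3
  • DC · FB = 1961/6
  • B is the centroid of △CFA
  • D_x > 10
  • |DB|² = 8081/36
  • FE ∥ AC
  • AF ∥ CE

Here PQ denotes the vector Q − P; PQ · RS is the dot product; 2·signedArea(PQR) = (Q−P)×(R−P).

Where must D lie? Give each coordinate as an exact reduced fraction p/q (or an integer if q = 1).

D = (11, -15/2)

1. D_x = 11  [DC · FB = 1961/6 ∩ 2·signedArea(DEB) = -20/3]
2. D_y = -15/2  [DC · FB = 1961/6 ∩ 2·signedArea(DEB) = -20/3]
   → D = (11, -15/2)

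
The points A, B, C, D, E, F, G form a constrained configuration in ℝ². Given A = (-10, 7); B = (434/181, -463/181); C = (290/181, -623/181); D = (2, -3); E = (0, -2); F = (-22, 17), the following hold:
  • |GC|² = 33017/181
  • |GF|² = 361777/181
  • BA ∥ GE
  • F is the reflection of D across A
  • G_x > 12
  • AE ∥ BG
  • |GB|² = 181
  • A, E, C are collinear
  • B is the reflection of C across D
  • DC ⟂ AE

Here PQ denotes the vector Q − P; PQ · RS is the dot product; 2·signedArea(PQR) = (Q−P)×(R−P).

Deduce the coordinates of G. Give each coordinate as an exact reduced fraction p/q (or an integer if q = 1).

1. G_x = 2244/181  [BA ∥ GE ∩ AE ∥ BG]
2. G_y = -2092/181  [BA ∥ GE ∩ AE ∥ BG]
   → G = (2244/181, -2092/181)

G = (2244/181, -2092/181)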